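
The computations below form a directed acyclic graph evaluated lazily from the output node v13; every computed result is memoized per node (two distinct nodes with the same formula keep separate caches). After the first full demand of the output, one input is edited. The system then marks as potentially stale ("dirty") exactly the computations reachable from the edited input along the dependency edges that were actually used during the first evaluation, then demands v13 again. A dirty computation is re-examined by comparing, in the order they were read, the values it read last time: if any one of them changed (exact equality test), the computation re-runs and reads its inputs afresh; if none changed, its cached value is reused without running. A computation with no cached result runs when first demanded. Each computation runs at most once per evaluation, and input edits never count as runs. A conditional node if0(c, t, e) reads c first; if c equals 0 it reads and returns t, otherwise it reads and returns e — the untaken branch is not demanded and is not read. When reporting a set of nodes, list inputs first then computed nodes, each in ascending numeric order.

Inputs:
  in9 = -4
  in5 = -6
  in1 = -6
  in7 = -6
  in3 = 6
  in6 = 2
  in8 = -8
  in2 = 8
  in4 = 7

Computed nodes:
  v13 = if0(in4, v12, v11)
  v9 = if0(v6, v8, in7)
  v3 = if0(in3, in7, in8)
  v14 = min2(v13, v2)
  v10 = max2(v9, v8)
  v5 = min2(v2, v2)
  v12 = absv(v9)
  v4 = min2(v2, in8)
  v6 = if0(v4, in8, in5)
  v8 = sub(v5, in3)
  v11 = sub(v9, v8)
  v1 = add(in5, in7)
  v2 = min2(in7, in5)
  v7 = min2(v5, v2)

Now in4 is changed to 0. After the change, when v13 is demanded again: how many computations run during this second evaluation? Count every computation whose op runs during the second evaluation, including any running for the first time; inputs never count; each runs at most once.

First demand of the output computes:
  v2 = min2(-6, -6) = -6
  v4 = min2(-6, -8) = -8
  v5 = min2(-6, -6) = -6
  v6 = if0(v4=-8 -> else branch in5) = -6
  v8 = sub(-6, 6) = -12
  v9 = if0(v6=-6 -> else branch in7) = -6
  v11 = sub(-6, -12) = 6
  v13 = if0(in4=7 -> else branch v11) = 6

After the edit, cleaning proceeds:
  v12: had never run; runs now, result 6.
  v13: a read changed (in4 7->0) — executes, giving 6 — identical to its old value.

Note the branch switch — v12 had no cache and runs now for the first time.

2 computations run: v12, v13.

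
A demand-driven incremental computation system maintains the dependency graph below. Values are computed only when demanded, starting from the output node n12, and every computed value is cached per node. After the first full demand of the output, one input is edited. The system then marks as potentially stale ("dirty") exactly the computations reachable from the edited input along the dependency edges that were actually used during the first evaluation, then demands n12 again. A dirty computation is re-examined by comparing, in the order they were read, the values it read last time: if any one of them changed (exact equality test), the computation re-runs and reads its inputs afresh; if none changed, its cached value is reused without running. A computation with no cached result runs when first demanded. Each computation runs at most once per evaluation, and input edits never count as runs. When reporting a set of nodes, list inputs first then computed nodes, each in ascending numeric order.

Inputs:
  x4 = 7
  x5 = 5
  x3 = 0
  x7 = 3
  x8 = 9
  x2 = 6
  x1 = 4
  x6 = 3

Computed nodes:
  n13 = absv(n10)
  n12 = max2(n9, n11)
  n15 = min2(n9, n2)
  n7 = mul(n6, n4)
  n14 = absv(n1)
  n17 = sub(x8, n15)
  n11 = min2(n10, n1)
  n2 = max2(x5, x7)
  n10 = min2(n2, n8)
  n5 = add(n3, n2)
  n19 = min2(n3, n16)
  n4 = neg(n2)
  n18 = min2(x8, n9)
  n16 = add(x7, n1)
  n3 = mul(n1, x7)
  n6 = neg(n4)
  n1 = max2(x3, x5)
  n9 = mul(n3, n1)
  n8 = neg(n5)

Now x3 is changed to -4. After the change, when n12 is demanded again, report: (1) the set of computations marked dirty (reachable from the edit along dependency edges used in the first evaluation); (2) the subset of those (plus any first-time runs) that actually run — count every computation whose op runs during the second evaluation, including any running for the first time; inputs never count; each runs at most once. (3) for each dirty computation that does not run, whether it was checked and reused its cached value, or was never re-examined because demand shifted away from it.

Marked dirty: n1, n3, n5, n8, n9, n10, n11, n12.
Computations that run: n1 — 1 in total.
Checked but reused from cache: n3, n5, n8, n9, n10, n11, n12.
Key observation: the change is absorbed at n1 — it re-runs but produces the same value, and the output's value is unchanged.

First evaluation (everything demanded from the output):
  n1 = max2(0, 5) = 5
  n2 = max2(5, 3) = 5
  n3 = mul(5, 3) = 15
  n5 = add(15, 5) = 20
  n8 = neg(20) = -20
  n9 = mul(15, 5) = 75
  n10 = min2(5, -20) = -20
  n11 = min2(-20, 5) = -20
  n12 = max2(75, -20) = 75

Propagation after the edit:
  n1: runs — x3 0->-4; result 5 (same value as before).
  n3: checked — values it read are unchanged (n1 unchanged, x7 unchanged); reused cached 15 without running.
  n5: checked — values it read are unchanged (n3 unchanged, n2 unchanged); reused cached 20 without running.
  n8: checked — values it read are unchanged (n5 unchanged); reused cached -20 without running.
  n9: checked — values it read are unchanged (n3 unchanged, n1 unchanged); reused cached 75 without running.
  n10: checked — values it read are unchanged (n2 unchanged, n8 unchanged); reused cached -20 without running.
  n11: checked — values it read are unchanged (n10 unchanged, n1 unchanged); reused cached -20 without running.
  n12: checked — values it read are unchanged (n9 unchanged, n11 unchanged); reused cached 75 without running.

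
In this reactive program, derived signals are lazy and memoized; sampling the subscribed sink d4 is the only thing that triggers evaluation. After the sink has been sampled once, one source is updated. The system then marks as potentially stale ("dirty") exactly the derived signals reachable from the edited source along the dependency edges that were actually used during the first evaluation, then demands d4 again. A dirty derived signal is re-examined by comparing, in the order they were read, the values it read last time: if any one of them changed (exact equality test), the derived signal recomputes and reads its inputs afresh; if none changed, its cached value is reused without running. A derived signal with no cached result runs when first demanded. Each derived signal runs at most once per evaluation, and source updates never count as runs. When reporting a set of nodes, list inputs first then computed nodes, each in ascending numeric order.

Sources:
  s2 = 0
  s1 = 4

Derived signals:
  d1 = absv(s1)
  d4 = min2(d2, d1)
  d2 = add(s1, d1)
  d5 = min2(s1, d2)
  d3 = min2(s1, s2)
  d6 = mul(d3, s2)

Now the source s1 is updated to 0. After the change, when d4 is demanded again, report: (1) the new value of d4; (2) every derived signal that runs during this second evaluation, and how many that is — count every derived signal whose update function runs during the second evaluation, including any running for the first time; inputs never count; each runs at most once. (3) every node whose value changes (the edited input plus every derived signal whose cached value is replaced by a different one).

Demanding d4 again yields 0.
3 derived signals run: d1, d2, d4.
The nodes whose values change: s1, d1, d2, d4.

First demand of the output computes:
  d1 = absv(4) = 4
  d2 = add(4, 4) = 8
  d4 = min2(8, 4) = 4

After the edit, cleaning proceeds:
  d1: a read changed (s1 4->0) — executes, giving 0.
  d2: a read changed (s1 4->0; d1 4->0) — executes, giving 0.
  d4: a read changed (d2 8->0; d1 4->0) — executes, giving 0.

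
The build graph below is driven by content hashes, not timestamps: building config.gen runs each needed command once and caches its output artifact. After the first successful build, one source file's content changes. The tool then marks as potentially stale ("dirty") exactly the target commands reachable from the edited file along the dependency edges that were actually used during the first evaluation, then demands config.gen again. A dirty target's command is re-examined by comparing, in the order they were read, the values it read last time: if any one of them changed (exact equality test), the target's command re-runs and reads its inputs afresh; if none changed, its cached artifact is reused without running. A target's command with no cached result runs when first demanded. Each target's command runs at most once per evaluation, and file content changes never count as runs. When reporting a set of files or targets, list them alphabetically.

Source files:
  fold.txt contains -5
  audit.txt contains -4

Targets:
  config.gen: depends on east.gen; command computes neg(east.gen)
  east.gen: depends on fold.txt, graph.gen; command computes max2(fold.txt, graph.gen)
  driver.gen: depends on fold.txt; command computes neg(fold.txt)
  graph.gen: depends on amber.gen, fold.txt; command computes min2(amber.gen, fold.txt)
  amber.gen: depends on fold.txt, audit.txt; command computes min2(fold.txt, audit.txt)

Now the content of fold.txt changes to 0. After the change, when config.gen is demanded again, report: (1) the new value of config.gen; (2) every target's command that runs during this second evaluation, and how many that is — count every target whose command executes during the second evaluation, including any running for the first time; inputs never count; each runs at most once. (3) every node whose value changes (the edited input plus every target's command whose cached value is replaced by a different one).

Initial pass — values computed on the first demand:
  amber.gen = min2(-5, -4) = -5
  graph.gen = min2(-5, -5) = -5
  east.gen = max2(-5, -5) = -5
  config.gen = neg(-5) = 5

Second demand — change propagation:
  amber.gen: re-runs because fold.txt -5->0; new result -4.
  graph.gen: re-runs because amber.gen -5->-4; fold.txt -5->0; new result -4.
  east.gen: re-runs because fold.txt -5->0; graph.gen -5->-4; new result 0.
  config.gen: re-runs because east.gen -5->0; new result 0.

config.gen now evaluates to 0.
Run set: amber.gen, config.gen, east.gen, graph.gen (4 run).
Changed values: amber.gen, config.gen, east.gen, fold.txt, graph.gen.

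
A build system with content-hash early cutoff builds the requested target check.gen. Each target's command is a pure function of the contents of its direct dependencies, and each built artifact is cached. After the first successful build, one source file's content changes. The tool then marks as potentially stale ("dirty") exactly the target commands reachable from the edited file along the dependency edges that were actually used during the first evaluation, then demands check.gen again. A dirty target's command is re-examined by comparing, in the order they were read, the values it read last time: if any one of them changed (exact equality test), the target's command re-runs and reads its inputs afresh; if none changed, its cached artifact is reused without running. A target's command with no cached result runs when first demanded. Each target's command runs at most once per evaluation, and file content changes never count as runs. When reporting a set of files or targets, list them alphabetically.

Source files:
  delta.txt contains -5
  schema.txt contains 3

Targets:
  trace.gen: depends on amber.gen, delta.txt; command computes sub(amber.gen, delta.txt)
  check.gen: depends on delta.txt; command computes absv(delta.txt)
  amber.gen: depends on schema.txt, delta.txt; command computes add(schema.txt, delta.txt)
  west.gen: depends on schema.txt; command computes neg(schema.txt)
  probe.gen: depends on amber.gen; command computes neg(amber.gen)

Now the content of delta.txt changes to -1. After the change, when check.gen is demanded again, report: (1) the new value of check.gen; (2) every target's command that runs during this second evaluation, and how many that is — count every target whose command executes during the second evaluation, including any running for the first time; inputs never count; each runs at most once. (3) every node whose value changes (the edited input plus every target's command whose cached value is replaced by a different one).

First evaluation (everything demanded from the output):
  check.gen = absv(-5) = 5

Propagation after the edit:
  check.gen: runs — delta.txt -5->-1; result 1.

New value of check.gen: 1.
Target commands that run: check.gen — 1 in total.
Values that change: check.gen, delta.txt.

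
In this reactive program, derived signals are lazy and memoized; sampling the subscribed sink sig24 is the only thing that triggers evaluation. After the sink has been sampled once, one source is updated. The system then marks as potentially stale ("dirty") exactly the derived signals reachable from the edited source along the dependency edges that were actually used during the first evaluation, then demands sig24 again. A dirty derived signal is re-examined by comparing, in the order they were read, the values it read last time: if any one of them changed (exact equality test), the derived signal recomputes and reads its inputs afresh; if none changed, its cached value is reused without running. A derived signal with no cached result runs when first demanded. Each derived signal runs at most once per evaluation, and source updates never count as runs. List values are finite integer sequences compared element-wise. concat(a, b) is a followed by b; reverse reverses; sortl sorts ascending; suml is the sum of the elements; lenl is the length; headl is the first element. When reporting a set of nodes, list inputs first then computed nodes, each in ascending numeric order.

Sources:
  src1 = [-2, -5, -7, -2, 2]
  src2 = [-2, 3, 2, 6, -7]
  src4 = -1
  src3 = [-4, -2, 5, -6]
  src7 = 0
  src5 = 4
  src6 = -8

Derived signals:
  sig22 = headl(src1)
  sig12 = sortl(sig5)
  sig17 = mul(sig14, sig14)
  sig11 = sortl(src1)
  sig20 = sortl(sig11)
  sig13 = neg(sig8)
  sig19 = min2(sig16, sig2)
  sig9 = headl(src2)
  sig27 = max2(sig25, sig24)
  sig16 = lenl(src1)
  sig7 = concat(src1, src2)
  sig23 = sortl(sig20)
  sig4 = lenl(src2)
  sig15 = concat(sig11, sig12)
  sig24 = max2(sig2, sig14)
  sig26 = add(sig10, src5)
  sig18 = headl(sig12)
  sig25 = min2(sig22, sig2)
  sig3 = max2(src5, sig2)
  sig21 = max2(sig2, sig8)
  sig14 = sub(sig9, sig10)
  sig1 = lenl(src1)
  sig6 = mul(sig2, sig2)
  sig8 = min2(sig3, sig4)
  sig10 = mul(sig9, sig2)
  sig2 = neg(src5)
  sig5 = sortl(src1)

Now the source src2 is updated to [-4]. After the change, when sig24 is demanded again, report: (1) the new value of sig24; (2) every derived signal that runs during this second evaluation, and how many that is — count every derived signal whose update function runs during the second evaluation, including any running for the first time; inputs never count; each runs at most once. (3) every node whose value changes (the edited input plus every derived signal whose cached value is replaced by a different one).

Demanding sig24 again yields -4.
4 derived signals run: sig9, sig10, sig14, sig24.
The nodes whose values change: src2, sig9, sig10, sig14.

First demand of the output computes:
  sig2 = neg(4) = -4
  sig9 = headl([-2, 3, 2, 6, -7]) = -2
  sig10 = mul(-2, -4) = 8
  sig14 = sub(-2, 8) = -10
  sig24 = max2(-4, -10) = -4

After the edit, cleaning proceeds:
  sig9: a read changed (src2 [-2, 3, 2, 6, -7]->[-4]) — executes, giving -4.
  sig10: a read changed (sig9 -2->-4) — executes, giving 16.
  sig14: a read changed (sig9 -2->-4; sig10 8->16) — executes, giving -20.
  sig24: a read changed (sig14 -10->-20) — executes, giving -4 — identical to its old value.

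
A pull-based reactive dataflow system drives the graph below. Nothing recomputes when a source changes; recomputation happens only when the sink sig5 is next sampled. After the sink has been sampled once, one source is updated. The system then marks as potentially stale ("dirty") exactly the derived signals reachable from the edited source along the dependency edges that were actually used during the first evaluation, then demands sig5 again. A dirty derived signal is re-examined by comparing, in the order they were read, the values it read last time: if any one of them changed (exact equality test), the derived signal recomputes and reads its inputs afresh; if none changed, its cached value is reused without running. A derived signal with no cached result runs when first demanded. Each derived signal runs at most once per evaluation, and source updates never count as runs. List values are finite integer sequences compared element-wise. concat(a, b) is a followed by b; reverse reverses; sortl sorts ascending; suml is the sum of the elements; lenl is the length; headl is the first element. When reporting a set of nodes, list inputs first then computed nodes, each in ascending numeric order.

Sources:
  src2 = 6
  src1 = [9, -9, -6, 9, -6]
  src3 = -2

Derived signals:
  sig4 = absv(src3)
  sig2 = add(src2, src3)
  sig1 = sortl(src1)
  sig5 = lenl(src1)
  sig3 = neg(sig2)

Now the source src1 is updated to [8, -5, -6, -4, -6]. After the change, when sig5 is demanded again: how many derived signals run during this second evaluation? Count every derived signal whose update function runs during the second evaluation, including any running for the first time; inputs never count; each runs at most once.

Derived signals that run: sig5 — 1 in total.

First evaluation (everything demanded from the output):
  sig5 = lenl([9, -9, -6, 9, -6]) = 5

Propagation after the edit:
  sig5: runs — src1 [9, -9, -6, 9, -6]->[8, -5, -6, -4, -6]; result 5 (same value as before).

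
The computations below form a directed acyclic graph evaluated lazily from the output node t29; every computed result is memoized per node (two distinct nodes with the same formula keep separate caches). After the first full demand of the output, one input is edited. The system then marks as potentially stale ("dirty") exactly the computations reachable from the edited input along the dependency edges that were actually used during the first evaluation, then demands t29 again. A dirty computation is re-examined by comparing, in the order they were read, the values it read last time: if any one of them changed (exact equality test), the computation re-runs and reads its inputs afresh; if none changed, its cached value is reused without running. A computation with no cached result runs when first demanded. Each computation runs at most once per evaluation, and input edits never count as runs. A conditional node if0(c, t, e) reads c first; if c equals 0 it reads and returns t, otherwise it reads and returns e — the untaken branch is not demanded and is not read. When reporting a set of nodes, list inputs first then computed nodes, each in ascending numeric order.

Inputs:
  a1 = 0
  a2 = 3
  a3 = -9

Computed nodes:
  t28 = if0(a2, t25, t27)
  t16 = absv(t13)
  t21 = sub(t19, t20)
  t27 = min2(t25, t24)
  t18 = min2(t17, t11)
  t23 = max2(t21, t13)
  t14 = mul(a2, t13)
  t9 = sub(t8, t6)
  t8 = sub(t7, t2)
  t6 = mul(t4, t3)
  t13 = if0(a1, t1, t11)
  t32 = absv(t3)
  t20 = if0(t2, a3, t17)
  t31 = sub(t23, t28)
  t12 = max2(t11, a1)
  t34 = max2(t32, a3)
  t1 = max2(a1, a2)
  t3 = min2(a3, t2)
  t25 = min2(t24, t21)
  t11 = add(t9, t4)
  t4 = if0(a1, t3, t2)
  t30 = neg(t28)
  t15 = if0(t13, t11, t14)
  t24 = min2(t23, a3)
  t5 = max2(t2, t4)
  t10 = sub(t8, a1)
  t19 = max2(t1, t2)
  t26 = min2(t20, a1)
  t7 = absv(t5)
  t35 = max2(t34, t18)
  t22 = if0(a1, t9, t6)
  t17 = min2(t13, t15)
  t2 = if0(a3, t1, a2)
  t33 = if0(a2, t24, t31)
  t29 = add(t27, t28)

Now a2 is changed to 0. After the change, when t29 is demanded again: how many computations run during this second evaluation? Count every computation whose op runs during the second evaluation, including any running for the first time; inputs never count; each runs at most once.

10 computations run: t1, t2, t13, t19, t20, t21, t23, t24, t25, t28.
Note the branch switch — demand abandons t14, t15, t17, which are never re-examined.

First demand of the output computes:
  t1 = max2(0, 3) = 3
  t2 = if0(a3=-9 -> else branch a2) = 3
  t13 = if0(a1=0 -> then branch t1) = 3
  t14 = mul(3, 3) = 9
  t15 = if0(t13=3 -> else branch t14) = 9
  t17 = min2(3, 9) = 3
  t19 = max2(3, 3) = 3
  t20 = if0(t2=3 -> else branch t17) = 3
  t21 = sub(3, 3) = 0
  t23 = max2(0, 3) = 3
  t24 = min2(3, -9) = -9
  t25 = min2(-9, 0) = -9
  t27 = min2(-9, -9) = -9
  t28 = if0(a2=3 -> else branch t27) = -9
  t29 = add(-9, -9) = -18

After the edit, cleaning proceeds:
  t1: a read changed (a2 3->0) — executes, giving 0.
  t2: a read changed (a2 3->0) — executes, giving 0.
  t13: a read changed (t1 3->0) — executes, giving 0.
  t14: stays stale; no demand reaches it after the flip.
  t15: stays stale; no demand reaches it after the flip.
  t17: stays stale; no demand reaches it after the flip.
  t19: a read changed (t1 3->0; t2 3->0) — executes, giving 0.
  t20: a read changed (t2 3->0) — executes, giving -9.
  t21: a read changed (t19 3->0; t20 3->-9) — executes, giving 9.
  t23: a read changed (t21 0->9; t13 3->0) — executes, giving 9.
  t24: a read changed (t23 3->9) — executes, giving -9 — identical to its old value.
  t25: a read changed (t21 0->9) — executes, giving -9 — identical to its old value.
  t27: dirty, but its reads are unchanged (t25 unchanged, t24 unchanged); cached -9 stands.
  t28: a read changed (a2 3->0) — executes, giving -9 — identical to its old value.
  t29: dirty, but its reads are unchanged (t27 unchanged, t28 unchanged); cached -18 stands.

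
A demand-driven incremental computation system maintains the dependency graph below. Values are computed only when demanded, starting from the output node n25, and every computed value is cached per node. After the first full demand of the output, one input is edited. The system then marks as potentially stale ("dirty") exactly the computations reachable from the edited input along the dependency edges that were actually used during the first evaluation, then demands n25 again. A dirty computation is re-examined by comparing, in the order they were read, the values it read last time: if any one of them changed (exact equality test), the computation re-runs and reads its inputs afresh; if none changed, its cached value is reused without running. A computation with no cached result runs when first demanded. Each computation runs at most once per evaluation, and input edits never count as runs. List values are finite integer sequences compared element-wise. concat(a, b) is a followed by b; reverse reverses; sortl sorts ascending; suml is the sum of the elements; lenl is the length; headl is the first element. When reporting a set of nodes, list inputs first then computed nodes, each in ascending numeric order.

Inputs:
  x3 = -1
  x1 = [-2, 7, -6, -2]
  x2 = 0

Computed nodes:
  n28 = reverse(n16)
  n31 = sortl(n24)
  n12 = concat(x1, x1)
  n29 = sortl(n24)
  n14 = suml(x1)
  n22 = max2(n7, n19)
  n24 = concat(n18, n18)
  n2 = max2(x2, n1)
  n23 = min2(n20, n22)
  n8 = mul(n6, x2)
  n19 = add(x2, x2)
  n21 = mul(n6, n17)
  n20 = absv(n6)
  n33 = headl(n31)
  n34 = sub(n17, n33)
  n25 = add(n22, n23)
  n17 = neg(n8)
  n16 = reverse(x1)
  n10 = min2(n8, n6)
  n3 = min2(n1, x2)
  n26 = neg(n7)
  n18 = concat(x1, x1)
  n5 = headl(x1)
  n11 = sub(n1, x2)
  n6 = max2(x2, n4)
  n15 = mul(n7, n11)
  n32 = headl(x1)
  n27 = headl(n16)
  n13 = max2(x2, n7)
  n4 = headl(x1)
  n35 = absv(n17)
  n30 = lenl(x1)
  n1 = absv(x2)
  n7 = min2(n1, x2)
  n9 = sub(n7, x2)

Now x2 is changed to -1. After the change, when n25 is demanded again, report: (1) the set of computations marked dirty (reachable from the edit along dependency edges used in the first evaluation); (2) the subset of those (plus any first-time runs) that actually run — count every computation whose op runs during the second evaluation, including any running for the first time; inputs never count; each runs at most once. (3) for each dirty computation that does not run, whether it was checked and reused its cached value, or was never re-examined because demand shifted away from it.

Marked dirty: n1, n6, n7, n19, n20, n22, n23, n25.
Computations that run: n1, n6, n7, n19, n20, n22, n23, n25 — 8 in total.
Every dirty computation ran.

First evaluation (everything demanded from the output):
  n1 = absv(0) = 0
  n4 = headl([-2, 7, -6, -2]) = -2
  n6 = max2(0, -2) = 0
  n7 = min2(0, 0) = 0
  n19 = add(0, 0) = 0
  n20 = absv(0) = 0
  n22 = max2(0, 0) = 0
  n23 = min2(0, 0) = 0
  n25 = add(0, 0) = 0

Propagation after the edit:
  n1: runs — x2 0->-1; result 1.
  n6: runs — x2 0->-1; result -1.
  n7: runs — n1 0->1; x2 0->-1; result -1.
  n19: runs — x2 0->-1; x2 0->-1; result -2.
  n20: runs — n6 0->-1; result 1.
  n22: runs — n7 0->-1; n19 0->-2; result -1.
  n23: runs — n20 0->1; n22 0->-1; result -1.
  n25: runs — n22 0->-1; n23 0->-1; result -2.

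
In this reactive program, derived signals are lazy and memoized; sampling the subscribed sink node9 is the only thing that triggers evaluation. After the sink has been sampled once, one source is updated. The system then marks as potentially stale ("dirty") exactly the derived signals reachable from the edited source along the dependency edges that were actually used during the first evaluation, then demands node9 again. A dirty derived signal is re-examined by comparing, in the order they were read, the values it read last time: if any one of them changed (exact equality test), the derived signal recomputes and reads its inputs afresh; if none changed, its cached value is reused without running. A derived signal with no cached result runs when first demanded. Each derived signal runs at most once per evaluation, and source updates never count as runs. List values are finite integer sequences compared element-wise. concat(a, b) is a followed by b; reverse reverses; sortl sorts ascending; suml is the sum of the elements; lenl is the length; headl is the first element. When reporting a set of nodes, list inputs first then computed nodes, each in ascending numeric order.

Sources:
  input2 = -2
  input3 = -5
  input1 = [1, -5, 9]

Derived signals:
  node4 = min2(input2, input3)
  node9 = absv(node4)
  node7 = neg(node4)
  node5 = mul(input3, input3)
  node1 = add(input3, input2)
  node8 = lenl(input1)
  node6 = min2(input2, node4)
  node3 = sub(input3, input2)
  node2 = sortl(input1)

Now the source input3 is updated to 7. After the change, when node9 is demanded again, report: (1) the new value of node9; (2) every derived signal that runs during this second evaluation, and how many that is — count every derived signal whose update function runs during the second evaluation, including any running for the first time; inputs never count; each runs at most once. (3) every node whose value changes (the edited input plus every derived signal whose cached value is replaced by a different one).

First demand of the output computes:
  node4 = min2(-2, -5) = -5
  node9 = absv(-5) = 5

After the edit, cleaning proceeds:
  node4: a read changed (input3 -5->7) — executes, giving -2.
  node9: a read changed (node4 -5->-2) — executes, giving 2.

Demanding node9 again yields 2.
2 derived signals run: node4, node9.
The nodes whose values change: input3, node4, node9.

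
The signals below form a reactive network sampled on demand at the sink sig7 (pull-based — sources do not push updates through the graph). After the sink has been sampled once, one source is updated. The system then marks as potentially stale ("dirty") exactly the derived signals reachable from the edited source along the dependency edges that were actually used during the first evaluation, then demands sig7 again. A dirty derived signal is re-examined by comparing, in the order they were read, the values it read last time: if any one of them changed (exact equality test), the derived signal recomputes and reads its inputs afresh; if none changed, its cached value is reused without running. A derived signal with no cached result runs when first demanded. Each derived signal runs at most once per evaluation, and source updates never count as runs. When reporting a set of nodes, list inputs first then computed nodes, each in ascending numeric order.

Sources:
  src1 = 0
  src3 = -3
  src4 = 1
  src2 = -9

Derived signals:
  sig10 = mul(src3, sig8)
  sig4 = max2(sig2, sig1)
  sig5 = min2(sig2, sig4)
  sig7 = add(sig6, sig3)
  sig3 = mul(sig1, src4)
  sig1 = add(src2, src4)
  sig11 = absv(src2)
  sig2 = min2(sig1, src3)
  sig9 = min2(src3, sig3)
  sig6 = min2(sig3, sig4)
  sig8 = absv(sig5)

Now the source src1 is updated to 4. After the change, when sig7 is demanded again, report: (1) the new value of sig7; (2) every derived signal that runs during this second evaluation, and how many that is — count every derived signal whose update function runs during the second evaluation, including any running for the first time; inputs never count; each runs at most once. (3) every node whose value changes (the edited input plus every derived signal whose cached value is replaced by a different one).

sig7 now evaluates to -16.
Run set: none (0 run).
Changed values: src1.
The important point: nothing the output needs ever reads src1, so the edit is invisible to it.

Initial pass — values computed on the first demand:
  sig1 = add(-9, 1) = -8
  sig2 = min2(-8, -3) = -8
  sig3 = mul(-8, 1) = -8
  sig4 = max2(-8, -8) = -8
  sig6 = min2(-8, -8) = -8
  sig7 = add(-8, -8) = -16

Second demand — change propagation:
  no demanded computation ever read src1, so the edit dirties nothing and nothing runs.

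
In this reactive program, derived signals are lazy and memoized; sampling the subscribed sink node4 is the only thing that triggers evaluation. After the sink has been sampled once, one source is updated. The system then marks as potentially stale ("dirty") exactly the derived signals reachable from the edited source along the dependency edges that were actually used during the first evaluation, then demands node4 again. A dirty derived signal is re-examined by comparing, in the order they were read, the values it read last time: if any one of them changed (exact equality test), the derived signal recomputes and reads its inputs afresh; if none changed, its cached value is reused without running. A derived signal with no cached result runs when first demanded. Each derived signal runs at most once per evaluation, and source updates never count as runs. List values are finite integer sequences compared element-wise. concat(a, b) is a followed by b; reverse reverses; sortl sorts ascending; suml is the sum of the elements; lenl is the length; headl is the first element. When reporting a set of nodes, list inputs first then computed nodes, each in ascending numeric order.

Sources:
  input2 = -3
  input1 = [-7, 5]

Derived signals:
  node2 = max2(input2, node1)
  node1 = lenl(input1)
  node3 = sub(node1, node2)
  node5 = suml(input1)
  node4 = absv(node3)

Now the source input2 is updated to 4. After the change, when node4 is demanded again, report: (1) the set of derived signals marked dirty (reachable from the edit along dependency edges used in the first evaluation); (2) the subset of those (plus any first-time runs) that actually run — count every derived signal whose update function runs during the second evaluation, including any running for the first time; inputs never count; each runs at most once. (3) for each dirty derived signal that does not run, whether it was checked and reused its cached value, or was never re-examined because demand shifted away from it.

First demand of the output computes:
  node1 = lenl([-7, 5]) = 2
  node2 = max2(-3, 2) = 2
  node3 = sub(2, 2) = 0
  node4 = absv(0) = 0

After the edit, cleaning proceeds:
  node2: a read changed (input2 -3->4) — executes, giving 4.
  node3: a read changed (node2 2->4) — executes, giving -2.
  node4: a read changed (node3 0->-2) — executes, giving 2.

The edit dirties: node2, node3, node4.
3 derived signals run: node2, node3, node4.
No dirty derived signal escaped a run.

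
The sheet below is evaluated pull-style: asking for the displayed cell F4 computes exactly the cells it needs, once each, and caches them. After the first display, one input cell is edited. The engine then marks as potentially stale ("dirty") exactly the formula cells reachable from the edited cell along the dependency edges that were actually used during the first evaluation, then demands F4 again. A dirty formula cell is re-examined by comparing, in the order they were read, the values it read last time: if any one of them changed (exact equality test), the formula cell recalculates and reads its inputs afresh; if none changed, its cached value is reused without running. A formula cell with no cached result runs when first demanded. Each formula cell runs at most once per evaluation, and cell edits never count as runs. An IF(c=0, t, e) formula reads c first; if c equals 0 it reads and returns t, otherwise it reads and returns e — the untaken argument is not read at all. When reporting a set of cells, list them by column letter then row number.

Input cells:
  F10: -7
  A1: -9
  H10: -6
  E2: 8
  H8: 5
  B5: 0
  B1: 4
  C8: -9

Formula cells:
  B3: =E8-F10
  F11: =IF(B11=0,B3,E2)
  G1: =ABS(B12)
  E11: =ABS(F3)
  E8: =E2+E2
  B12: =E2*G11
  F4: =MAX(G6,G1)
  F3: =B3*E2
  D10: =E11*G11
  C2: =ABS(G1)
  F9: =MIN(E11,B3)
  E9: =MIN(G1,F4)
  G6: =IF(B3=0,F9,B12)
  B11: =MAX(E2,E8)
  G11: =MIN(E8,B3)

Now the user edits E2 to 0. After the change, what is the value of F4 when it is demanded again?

Demanding F4 again yields 0.

First demand of the output computes:
  E8 = 8 + 8 = 16
  B3 = 16 - -7 = 23
  G11 = MIN(16, 23) = 16
  B12 = 8 * 16 = 128
  G1 = ABS(128) = 128
  G6 = IF(B3=0: B3=23 -> else branch B12) = 128
  F4 = MAX(128, 128) = 128

After the edit, cleaning proceeds:
  E8: a read changed (E2 8->0; E2 8->0) — executes, giving 0.
  B3: a read changed (E8 16->0) — executes, giving 7.
  G11: a read changed (E8 16->0; B3 23->7) — executes, giving 0.
  B12: a read changed (E2 8->0; G11 16->0) — executes, giving 0.
  G1: a read changed (B12 128->0) — executes, giving 0.
  G6: a read changed (B3 23->7; B12 128->0) — executes, giving 0.
  F4: a read changed (G6 128->0; G1 128->0) — executes, giving 0.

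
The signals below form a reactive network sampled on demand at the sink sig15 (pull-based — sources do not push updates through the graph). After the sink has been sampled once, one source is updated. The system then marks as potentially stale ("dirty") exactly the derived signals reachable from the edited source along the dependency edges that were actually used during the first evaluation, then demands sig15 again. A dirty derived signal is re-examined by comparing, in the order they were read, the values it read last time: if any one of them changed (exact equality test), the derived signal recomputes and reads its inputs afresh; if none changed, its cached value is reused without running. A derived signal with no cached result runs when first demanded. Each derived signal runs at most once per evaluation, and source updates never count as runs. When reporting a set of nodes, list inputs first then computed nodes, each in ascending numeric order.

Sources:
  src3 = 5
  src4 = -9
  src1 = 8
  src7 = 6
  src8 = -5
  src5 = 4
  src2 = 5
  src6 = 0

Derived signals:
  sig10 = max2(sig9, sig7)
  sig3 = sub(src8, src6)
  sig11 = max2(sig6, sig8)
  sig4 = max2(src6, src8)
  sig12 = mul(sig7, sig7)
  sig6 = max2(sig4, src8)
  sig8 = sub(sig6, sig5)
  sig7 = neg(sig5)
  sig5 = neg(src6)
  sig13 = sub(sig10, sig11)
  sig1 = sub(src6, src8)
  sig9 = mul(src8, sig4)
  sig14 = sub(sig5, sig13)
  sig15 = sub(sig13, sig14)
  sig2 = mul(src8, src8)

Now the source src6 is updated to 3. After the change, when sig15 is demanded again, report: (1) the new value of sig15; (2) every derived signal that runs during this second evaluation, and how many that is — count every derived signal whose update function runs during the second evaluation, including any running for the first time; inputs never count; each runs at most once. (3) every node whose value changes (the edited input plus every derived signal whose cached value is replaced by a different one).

Initial pass — values computed on the first demand:
  sig4 = max2(0, -5) = 0
  sig5 = neg(0) = 0
  sig6 = max2(0, -5) = 0
  sig7 = neg(0) = 0
  sig8 = sub(0, 0) = 0
  sig9 = mul(-5, 0) = 0
  sig10 = max2(0, 0) = 0
  sig11 = max2(0, 0) = 0
  sig13 = sub(0, 0) = 0
  sig14 = sub(0, 0) = 0
  sig15 = sub(0, 0) = 0

Second demand — change propagation:
  sig4: re-runs because src6 0->3; new result 3.
  sig5: re-runs because src6 0->3; new result -3.
  sig6: re-runs because sig4 0->3; new result 3.
  sig7: re-runs because sig5 0->-3; new result 3.
  sig8: re-runs because sig6 0->3; sig5 0->-3; new result 6.
  sig9: re-runs because sig4 0->3; new result -15.
  sig10: re-runs because sig9 0->-15; sig7 0->3; new result 3.
  sig11: re-runs because sig6 0->3; sig8 0->6; new result 6.
  sig13: re-runs because sig10 0->3; sig11 0->6; new result -3.
  sig14: re-runs because sig5 0->-3; sig13 0->-3; new result 0 (unchanged).
  sig15: re-runs because sig13 0->-3; new result -3.

sig15 now evaluates to -3.
Run set: sig4, sig5, sig6, sig7, sig8, sig9, sig10, sig11, sig13, sig14, sig15 (11 run).
Changed values: src6, sig4, sig5, sig6, sig7, sig8, sig9, sig10, sig11, sig13, sig15.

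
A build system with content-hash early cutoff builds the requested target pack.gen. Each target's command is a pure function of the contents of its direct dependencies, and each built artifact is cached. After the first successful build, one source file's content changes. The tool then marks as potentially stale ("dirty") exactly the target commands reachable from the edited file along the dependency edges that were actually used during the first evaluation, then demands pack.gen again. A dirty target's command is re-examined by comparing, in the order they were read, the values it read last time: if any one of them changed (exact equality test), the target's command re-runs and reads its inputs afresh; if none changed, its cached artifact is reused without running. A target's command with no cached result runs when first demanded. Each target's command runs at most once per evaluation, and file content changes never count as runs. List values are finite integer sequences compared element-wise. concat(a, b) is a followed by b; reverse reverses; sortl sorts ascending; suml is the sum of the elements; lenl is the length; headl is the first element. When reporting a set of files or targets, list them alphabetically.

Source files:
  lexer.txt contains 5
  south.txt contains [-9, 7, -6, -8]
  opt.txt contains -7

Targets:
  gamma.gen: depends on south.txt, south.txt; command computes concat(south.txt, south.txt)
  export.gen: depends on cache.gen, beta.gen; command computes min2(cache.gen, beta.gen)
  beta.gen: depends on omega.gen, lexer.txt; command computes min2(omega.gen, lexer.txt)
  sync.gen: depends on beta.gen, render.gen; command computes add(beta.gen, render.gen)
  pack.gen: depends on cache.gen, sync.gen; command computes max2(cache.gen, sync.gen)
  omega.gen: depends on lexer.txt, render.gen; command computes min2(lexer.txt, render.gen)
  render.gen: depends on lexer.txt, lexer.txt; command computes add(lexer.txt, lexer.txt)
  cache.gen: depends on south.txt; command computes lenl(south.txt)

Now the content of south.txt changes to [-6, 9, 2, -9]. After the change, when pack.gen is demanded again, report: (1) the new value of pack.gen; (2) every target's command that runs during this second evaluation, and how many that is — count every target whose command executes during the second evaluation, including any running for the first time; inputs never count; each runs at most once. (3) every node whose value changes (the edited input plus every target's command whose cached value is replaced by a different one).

New value of pack.gen: 15.
Target commands that run: cache.gen — 1 in total.
Values that change: south.txt.
Key observation: the change is absorbed at cache.gen — it re-runs but produces the same value, and the output's value is unchanged.

First evaluation (everything demanded from the output):
  cache.gen = lenl([-9, 7, -6, -8]) = 4
  render.gen = add(5, 5) = 10
  omega.gen = min2(5, 10) = 5
  beta.gen = min2(5, 5) = 5
  sync.gen = add(5, 10) = 15
  pack.gen = max2(4, 15) = 15

Propagation after the edit:
  cache.gen: runs — south.txt [-9, 7, -6, -8]->[-6, 9, 2, -9]; result 4 (same value as before).
  pack.gen: checked — values it read are unchanged (cache.gen unchanged, sync.gen unchanged); reused cached 15 without running.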